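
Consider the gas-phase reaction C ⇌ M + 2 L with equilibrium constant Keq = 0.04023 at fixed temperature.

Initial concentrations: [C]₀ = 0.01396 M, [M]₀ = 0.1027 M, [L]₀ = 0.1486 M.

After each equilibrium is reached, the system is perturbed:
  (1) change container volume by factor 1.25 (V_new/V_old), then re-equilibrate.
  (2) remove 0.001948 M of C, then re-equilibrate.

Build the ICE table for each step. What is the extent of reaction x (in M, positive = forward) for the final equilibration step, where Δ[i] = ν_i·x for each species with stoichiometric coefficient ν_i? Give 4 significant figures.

Q₀ = 0.1625 vs Keq = 0.04023 ⇒ Q>K, reverse
Step 1:
                    C           M           L
  Initial     0.01396      0.1027      0.1486
  Change      0.01572    -0.01572    -0.03144
  Equil       0.02968     0.08698      0.1172
  solve Keq expr → x = -0.01572; check Q = 0.04023
Then change container volume by factor 1.25 (V_new/V_old).
Step 2:
                    C           M           L
  Initial     0.02374     0.06958     0.09373
  Change    -0.004405    0.004405     0.00881
  Equil       0.01934     0.07399      0.1025
  solve Keq expr → x = 0.004405; check Q = 0.04023
Then remove 0.001948 M of C.
Step 3:
                    C           M           L
  Initial     0.01739     0.07399      0.1025
  Change   9.7463e-04 -9.7463e-04   -0.001949
  Equil       0.01836     0.07302      0.1006
  solve Keq expr → x = -9.7463e-04; check Q = 0.04023

x = -9.7463e-04 M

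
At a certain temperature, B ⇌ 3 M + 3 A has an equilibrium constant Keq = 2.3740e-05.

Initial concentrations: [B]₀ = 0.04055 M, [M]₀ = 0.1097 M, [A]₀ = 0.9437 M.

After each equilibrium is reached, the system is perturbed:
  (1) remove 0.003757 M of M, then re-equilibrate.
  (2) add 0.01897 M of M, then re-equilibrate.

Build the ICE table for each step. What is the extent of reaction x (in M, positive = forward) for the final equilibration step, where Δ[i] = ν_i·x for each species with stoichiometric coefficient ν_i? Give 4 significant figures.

x = -0.006089 M

Q₀ = 0.02736 vs Keq = 2.3740e-05 ⇒ Q>K, reverse
Step 1:
                   B          M          A
  I          0.04055     0.1097     0.9437
  C          0.03186   -0.09558   -0.09558
  E          0.07241    0.01412     0.8481
  solve Keq expr → x = -0.03186; check Q = 2.3740e-05
Then remove 0.003757 M of M.
Step 2:
                   B          M          A
  I          0.07241    0.01037     0.8481
  C        -0.001206   0.003618   0.003618
  E           0.0712    0.01399     0.8517
  solve Keq expr → x = 0.001206; check Q = 2.3740e-05
Then add 0.01897 M of M.
Step 3:
                   B          M          A
  I           0.0712    0.03296     0.8517
  C         0.006089   -0.01827   -0.01827
  E          0.07729    0.01469     0.8335
  solve Keq expr → x = -0.006089; check Q = 2.3740e-05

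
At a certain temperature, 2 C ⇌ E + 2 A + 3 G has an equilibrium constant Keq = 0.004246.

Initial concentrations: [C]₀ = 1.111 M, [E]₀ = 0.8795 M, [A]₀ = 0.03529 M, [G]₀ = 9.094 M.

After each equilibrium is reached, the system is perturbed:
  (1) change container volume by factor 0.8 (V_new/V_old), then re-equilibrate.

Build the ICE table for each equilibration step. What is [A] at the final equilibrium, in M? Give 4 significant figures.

Q₀ = 0.6674 vs Keq = 0.004246 ⇒ Q>K, reverse
Step 1:
                    C           E           A           G
  init          1.111      0.8795     0.03529       9.094
  Δ           0.03234    -0.01617    -0.03234    -0.04851
  eq            1.143      0.8633    0.002947       9.045
  solve Keq expr → x = -0.01617; check Q = 0.004246
Then change container volume by factor 0.8 (V_new/V_old).
Step 2:
                    C           E           A           G
  init          1.429       1.079    0.003684       11.31
  Δ          0.001323 -6.6139e-04   -0.001323   -0.001984
  eq            1.431       1.078    0.002361        11.3
  solve Keq expr → x = -6.6139e-04; check Q = 0.004246

[A]_eq = 0.002361 M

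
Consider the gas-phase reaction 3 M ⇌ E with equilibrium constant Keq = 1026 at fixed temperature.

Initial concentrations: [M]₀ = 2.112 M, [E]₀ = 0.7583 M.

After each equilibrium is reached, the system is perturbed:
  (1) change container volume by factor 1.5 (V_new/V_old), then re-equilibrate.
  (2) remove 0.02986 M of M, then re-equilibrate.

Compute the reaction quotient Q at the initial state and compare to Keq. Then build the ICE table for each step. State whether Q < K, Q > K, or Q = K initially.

Q₀ = 0.08049; Q < K (proceeds forward)

Q₀ = 0.08049 vs Keq = 1026 ⇒ Q<K, forward
Step 1:
                  M         E
  Initial     2.112    0.7583
  Change         -2    0.6668
  Equil      0.1116     1.425
  solve Keq expr → x = 0.6668; check Q = 1026
Then change container volume by factor 1.5 (V_new/V_old).
Step 2:
                  M         E
  Initial   0.07438    0.9501
  Change    0.02283 -0.007609
  Equil     0.09721    0.9425
  solve Keq expr → x = -0.007609; check Q = 1026
Then remove 0.02986 M of M.
Step 3:
                  M         E
  Initial   0.06735    0.9425
  Change    0.02952  -0.00984
  Equil     0.09687    0.9326
  solve Keq expr → x = -0.00984; check Q = 1026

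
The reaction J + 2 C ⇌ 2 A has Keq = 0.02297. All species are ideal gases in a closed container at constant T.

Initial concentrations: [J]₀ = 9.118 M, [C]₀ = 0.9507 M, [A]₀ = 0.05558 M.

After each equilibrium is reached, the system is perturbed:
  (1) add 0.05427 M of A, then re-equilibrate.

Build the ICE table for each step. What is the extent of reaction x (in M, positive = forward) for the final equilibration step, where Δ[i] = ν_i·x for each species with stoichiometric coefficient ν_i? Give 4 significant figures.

Q₀ = 3.7484e-04 vs Keq = 0.02297 ⇒ Q<K, forward
Step 1:
                  J         C         A
  init        9.118    0.9507   0.05558
  Δ         -0.1294   -0.2588    0.2588
  eq          8.989    0.6919    0.3144
  solve Keq expr → x = 0.1294; check Q = 0.02297
Then add 0.05427 M of A.
Step 2:
                  J         C         A
  init        8.989    0.6919    0.3687
  Δ         0.01854   0.03708  -0.03708
  eq          9.007     0.729    0.3316
  solve Keq expr → x = -0.01854; check Q = 0.02297

x = -0.01854 M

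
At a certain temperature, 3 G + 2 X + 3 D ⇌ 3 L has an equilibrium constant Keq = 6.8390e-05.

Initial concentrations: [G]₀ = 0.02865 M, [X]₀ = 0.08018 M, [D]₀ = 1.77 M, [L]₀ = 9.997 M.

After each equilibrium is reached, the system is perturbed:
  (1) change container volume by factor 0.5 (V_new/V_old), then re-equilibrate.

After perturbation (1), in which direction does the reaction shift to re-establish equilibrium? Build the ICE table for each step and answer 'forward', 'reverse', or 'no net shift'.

Q₀ = 1.1917e+09 vs Keq = 6.8390e-05 ⇒ Q>K, reverse
Step 1:
                  G         X         D         L
  init      0.02865   0.08018      1.77     9.997
  Δ           5.691     3.794     5.691    -5.691
  eq           5.72     3.874     7.461     4.306
  solve Keq expr → x = -1.897; check Q = 6.8390e-05
Then change container volume by factor 0.5 (V_new/V_old).
Step 2:
                  G         X         D         L
  init        11.44     7.749     14.92     8.611
  Δ          -3.348    -2.232    -3.348     3.348
  eq          8.092     5.517     11.57     11.96
  solve Keq expr → x = 1.116; check Q = 6.8390e-05

Direction: forward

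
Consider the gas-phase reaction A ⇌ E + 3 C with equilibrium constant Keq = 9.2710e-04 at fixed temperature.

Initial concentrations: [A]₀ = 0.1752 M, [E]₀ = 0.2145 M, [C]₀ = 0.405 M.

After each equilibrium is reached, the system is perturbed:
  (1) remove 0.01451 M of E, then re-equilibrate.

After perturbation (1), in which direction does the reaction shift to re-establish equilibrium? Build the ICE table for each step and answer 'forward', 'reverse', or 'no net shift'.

Direction: forward

Q₀ = 0.08133 vs Keq = 9.2710e-04 ⇒ Q>K, reverse
Step 1:
                   A          E          C
  Initial     0.1752     0.2145      0.405
  Change     0.09273   -0.09273    -0.2782
  Equil       0.2679     0.1218     0.1268
  solve Keq expr → x = -0.09273; check Q = 9.2710e-04
Then remove 0.01451 M of E.
Step 2:
                   A          E          C
  Initial     0.2679     0.1073     0.1268
  Change   -0.001534   0.001534   0.004602
  Equil       0.2664     0.1088     0.1314
  solve Keq expr → x = 0.001534; check Q = 9.2710e-04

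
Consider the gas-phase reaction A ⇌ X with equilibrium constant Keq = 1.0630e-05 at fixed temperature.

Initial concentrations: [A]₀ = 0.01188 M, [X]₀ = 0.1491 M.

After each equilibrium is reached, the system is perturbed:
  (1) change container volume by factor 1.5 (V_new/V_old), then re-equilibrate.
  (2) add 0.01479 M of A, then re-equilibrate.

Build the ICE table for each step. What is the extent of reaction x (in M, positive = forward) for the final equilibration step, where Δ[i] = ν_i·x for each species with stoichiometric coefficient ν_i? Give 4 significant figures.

x = 1.5722e-07 M

Q₀ = 12.55 vs Keq = 1.0630e-05 ⇒ Q>K, reverse
Step 1:
                    A           X
  I           0.01188      0.1491
  C            0.1491     -0.1491
  E             0.161  1.7112e-06
  solve Keq expr → x = -0.1491; check Q = 1.0630e-05
Then change container volume by factor 1.5 (V_new/V_old).
Step 2:
                    A           X
  I            0.1073  1.1408e-06
  C                 0           0
  E            0.1073  1.1408e-06
  solve Keq expr → x = 0; check Q = 1.0630e-05
Then add 0.01479 M of A.
Step 3:
                    A           X
  I            0.1221  1.1408e-06
  C       -1.5722e-07  1.5722e-07
  E            0.1221  1.2980e-06
  solve Keq expr → x = 1.5722e-07; check Q = 1.0630e-05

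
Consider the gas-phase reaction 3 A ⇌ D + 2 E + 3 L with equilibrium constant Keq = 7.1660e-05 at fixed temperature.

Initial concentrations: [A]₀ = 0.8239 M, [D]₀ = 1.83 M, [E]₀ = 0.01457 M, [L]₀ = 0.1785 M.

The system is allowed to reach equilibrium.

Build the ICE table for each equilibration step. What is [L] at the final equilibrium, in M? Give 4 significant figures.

Q₀ = 3.9506e-06 vs Keq = 7.1660e-05 ⇒ Q<K, forward
Step 1:
                  A         D         E         L
  init       0.8239      1.83   0.01457    0.1785
  Δ        -0.04109    0.0137   0.02739   0.04109
  eq         0.7828     1.844   0.04196    0.2196
  solve Keq expr → x = 0.0137; check Q = 7.1660e-05

[L]_eq = 0.2196 M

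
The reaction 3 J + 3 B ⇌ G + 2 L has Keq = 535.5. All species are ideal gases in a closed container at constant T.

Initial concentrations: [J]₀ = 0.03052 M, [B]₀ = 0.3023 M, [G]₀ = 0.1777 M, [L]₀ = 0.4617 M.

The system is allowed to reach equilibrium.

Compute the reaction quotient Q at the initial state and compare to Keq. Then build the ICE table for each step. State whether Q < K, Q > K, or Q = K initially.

Q₀ = 4.8232e+04 vs Keq = 535.5 ⇒ Q>K, reverse
Step 1:
                    J           B           G           L
  init        0.03052      0.3023      0.1777      0.4617
  Δ           0.06876     0.06876    -0.02292    -0.04584
  eq          0.09928      0.3711      0.1548      0.4159
  solve Keq expr → x = -0.02292; check Q = 535.5

Q₀ = 4.8232e+04; Q > K (proceeds reverse)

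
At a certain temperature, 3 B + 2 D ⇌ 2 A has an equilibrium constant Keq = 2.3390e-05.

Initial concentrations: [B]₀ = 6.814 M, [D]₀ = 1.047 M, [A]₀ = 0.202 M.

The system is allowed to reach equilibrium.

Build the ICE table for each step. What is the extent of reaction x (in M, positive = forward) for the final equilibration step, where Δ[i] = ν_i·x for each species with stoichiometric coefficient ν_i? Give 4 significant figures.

x = -0.05002 M

Q₀ = 1.1765e-04 vs Keq = 2.3390e-05 ⇒ Q>K, reverse
Step 1:
                    B           D           A
  Initial       6.814       1.047       0.202
  Change       0.1501         0.1        -0.1
  Equil         6.964       1.147       0.102
  solve Keq expr → x = -0.05002; check Q = 2.3390e-05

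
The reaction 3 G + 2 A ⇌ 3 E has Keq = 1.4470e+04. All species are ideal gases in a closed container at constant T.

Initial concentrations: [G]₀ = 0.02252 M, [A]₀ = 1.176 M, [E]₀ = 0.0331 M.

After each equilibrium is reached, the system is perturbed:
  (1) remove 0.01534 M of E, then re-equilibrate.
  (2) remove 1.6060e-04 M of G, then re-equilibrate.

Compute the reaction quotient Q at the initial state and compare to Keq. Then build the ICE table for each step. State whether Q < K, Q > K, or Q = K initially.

Q₀ = 2.296 vs Keq = 1.4470e+04 ⇒ Q<K, forward
Step 1:
                    G           A           E
  I           0.02252       1.176      0.0331
  C          -0.02053    -0.01369     0.02053
  E          0.001991       1.162     0.05363
  solve Keq expr → x = 0.006843; check Q = 1.4470e+04
Then remove 0.01534 M of E.
Step 2:
                    G           A           E
  I          0.001991       1.162     0.03829
  C       -5.4877e-04 -3.6585e-04  5.4877e-04
  E          0.001442       1.162     0.03884
  solve Keq expr → x = 1.8292e-04; check Q = 1.4470e+04
Then remove 1.6060e-04 M of G.
Step 3:
                    G           A           E
  I          0.001281       1.162     0.03884
  C        1.5477e-04  1.0318e-04 -1.5477e-04
  E          0.001436       1.162     0.03868
  solve Keq expr → x = -5.1589e-05; check Q = 1.4470e+04

Q₀ = 2.296; Q < K (proceeds forward)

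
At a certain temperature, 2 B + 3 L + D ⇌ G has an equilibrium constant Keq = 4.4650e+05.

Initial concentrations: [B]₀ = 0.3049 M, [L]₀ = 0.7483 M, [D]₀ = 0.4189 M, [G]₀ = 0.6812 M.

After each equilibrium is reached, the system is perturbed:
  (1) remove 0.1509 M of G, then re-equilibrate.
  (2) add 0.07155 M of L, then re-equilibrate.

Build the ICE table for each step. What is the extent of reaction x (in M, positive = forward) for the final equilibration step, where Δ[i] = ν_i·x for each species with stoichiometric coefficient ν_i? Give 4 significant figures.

Q₀ = 41.75 vs Keq = 4.4650e+05 ⇒ Q<K, forward
Step 1:
                   B          L          D          G
  I           0.3049     0.7483     0.4189     0.6812
  C          -0.2901    -0.4351     -0.145      0.145
  E          0.01483     0.3132     0.2739     0.8262
  solve Keq expr → x = 0.145; check Q = 4.4650e+05
Then remove 0.1509 M of G.
Step 2:
                   B          L          D          G
  I          0.01483     0.3132     0.2739     0.6753
  C        -0.001276  -0.001915 -6.3820e-04 6.3820e-04
  E          0.01355     0.3113     0.2732      0.676
  solve Keq expr → x = 6.3820e-04; check Q = 4.4650e+05
Then add 0.07155 M of L.
Step 3:
                   B          L          D          G
  I          0.01355     0.3828     0.2732      0.676
  C        -0.003372  -0.005058  -0.001686   0.001686
  E          0.01018     0.3778     0.2715     0.6777
  solve Keq expr → x = 0.001686; check Q = 4.4650e+05

x = 0.001686 M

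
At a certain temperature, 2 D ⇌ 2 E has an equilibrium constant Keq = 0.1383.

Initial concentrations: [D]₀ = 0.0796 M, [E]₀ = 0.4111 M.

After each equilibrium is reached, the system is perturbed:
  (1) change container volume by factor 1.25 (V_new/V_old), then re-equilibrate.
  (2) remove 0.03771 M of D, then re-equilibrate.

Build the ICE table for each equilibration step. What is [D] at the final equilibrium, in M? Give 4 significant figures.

[D]_eq = 0.2587 M

Q₀ = 26.67 vs Keq = 0.1383 ⇒ Q>K, reverse
Step 1:
                  D         E
  I          0.0796    0.4111
  C          0.2781   -0.2781
  E          0.3577     0.133
  solve Keq expr → x = -0.139; check Q = 0.1383
Then change container volume by factor 1.25 (V_new/V_old).
Step 2:
                  D         E
  I          0.2861    0.1064
  C               0         0
  E          0.2861    0.1064
  solve Keq expr → x = 0; check Q = 0.1383
Then remove 0.03771 M of D.
Step 3:
                  D         E
  I          0.2484    0.1064
  C         0.01022  -0.01022
  E          0.2587   0.09619
  solve Keq expr → x = -0.005111; check Q = 0.1383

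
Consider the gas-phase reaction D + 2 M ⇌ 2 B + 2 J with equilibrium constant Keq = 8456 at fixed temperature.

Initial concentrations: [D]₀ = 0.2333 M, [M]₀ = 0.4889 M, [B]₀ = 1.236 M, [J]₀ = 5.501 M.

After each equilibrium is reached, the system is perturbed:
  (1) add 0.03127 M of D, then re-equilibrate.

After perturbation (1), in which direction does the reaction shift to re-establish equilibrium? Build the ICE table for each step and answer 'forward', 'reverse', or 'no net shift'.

Direction: forward

Q₀ = 829 vs Keq = 8456 ⇒ Q<K, forward
Step 1:
                   D          M          B          J
  Initial     0.2333     0.4889      1.236      5.501
  Change     -0.1131    -0.2262     0.2262     0.2262
  Equil       0.1202     0.2627      1.462      5.727
  solve Keq expr → x = 0.1131; check Q = 8456
Then add 0.03127 M of D.
Step 2:
                   D          M          B          J
  Initial     0.1515     0.2627      1.462      5.727
  Change   -0.008898    -0.0178     0.0178     0.0178
  Equil       0.1426     0.2449       1.48      5.745
  solve Keq expr → x = 0.008898; check Q = 8456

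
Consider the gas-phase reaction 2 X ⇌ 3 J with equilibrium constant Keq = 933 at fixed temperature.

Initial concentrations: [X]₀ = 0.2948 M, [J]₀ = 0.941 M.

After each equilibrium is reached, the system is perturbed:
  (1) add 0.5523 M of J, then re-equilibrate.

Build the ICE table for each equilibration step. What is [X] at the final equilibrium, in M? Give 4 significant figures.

Q₀ = 9.588 vs Keq = 933 ⇒ Q<K, forward
Step 1:
                    X           J
  Initial      0.2948       0.941
  Change      -0.2457      0.3686
  Equil       0.04906        1.31
  solve Keq expr → x = 0.1229; check Q = 933
Then add 0.5523 M of J.
Step 2:
                    X           J
  Initial     0.04906       1.862
  Change      0.03101    -0.04652
  Equil       0.08008       1.815
  solve Keq expr → x = -0.01551; check Q = 933

[X]_eq = 0.08008 M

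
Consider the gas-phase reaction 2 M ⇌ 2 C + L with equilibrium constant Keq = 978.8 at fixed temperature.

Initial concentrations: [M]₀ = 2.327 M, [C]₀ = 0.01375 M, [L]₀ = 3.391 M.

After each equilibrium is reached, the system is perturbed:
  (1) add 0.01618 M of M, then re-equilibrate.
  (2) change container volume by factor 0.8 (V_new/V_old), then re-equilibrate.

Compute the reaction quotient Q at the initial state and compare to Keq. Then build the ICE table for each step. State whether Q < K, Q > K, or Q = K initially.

Q₀ = 1.1840e-04 vs Keq = 978.8 ⇒ Q<K, forward
Step 1:
                  M         C         L
  Initial     2.327   0.01375     3.391
  Change     -2.179     2.179     1.089
  Equil      0.1483     2.192      4.48
  solve Keq expr → x = 1.089; check Q = 978.8
Then add 0.01618 M of M.
Step 2:
                  M         C         L
  Initial    0.1645     2.192      4.48
  Change   -0.01504   0.01504  0.007519
  Equil      0.1495     2.207     4.488
  solve Keq expr → x = 0.007519; check Q = 978.8
Then change container volume by factor 0.8 (V_new/V_old).
Step 3:
                  M         C         L
  Initial    0.1868     2.759      5.61
  Change    0.02033  -0.02033  -0.01016
  Equil      0.2072     2.739       5.6
  solve Keq expr → x = -0.01016; check Q = 978.8

Q₀ = 1.1840e-04; Q < K (proceeds forward)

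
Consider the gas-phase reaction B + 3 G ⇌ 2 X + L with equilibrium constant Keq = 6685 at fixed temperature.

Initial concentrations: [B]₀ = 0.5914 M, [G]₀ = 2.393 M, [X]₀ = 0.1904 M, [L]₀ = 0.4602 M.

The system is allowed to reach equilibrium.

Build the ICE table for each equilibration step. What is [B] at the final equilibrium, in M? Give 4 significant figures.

Q₀ = 0.002059 vs Keq = 6685 ⇒ Q<K, forward
Step 1:
                  B         G         X         L
  init       0.5914     2.393    0.1904    0.4602
  Δ         -0.5902    -1.771      1.18    0.5902
  eq       0.001224    0.6225     1.371      1.05
  solve Keq expr → x = 0.5902; check Q = 6685

[B]_eq = 0.001224 M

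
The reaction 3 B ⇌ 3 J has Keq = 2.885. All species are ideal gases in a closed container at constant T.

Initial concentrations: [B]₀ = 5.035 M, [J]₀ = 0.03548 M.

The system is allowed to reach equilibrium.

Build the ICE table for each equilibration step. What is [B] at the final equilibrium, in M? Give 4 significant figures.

Q₀ = 3.4991e-07 vs Keq = 2.885 ⇒ Q<K, forward
Step 1:
                  B         J
  I           5.035   0.03548
  C          -2.943     2.943
  E           2.092     2.978
  solve Keq expr → x = 0.981; check Q = 2.885

[B]_eq = 2.092 M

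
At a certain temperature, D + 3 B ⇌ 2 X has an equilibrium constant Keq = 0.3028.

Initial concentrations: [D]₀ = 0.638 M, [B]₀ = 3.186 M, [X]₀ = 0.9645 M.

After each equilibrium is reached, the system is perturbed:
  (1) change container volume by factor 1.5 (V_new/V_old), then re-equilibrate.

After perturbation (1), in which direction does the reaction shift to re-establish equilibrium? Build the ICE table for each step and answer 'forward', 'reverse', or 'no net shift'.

Q₀ = 0.04509 vs Keq = 0.3028 ⇒ Q<K, forward
Step 1:
                  D         B         X
  init        0.638     3.186    0.9645
  Δ         -0.2238   -0.6714    0.4476
  eq         0.4142     2.515     1.412
  solve Keq expr → x = 0.2238; check Q = 0.3028
Then change container volume by factor 1.5 (V_new/V_old).
Step 2:
                  D         B         X
  init       0.2761     1.676    0.9414
  Δ         0.06281    0.1884   -0.1256
  eq         0.3389     1.865    0.8158
  solve Keq expr → x = -0.06281; check Q = 0.3028

Direction: reverse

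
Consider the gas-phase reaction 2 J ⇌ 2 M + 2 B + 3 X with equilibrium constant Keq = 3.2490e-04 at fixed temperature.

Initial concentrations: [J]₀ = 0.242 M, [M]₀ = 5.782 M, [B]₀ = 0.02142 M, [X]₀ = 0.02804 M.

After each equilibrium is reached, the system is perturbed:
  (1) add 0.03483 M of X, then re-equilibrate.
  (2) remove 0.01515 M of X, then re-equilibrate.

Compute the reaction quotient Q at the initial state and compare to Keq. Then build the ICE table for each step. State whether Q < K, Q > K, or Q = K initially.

Q₀ = 5.7743e-06; Q < K (proceeds forward)

Q₀ = 5.7743e-06 vs Keq = 3.2490e-04 ⇒ Q<K, forward
Step 1:
                    J           M           B           X
  Initial       0.242       5.782     0.02142     0.02804
  Change     -0.02266     0.02266     0.02266     0.03399
  Equil        0.2193       5.805     0.04408     0.06203
  solve Keq expr → x = 0.01133; check Q = 3.2490e-04
Then add 0.03483 M of X.
Step 2:
                    J           M           B           X
  Initial      0.2193       5.805     0.04408     0.09686
  Change       0.0118     -0.0118     -0.0118    -0.01769
  Equil        0.2311       5.793     0.03229     0.07917
  solve Keq expr → x = -0.005898; check Q = 3.2490e-04
Then remove 0.01515 M of X.
Step 3:
                    J           M           B           X
  Initial      0.2311       5.793     0.03229     0.06402
  Change    -0.004773    0.004773    0.004773     0.00716
  Equil        0.2264       5.798     0.03706     0.07118
  solve Keq expr → x = 0.002387; check Q = 3.2490e-04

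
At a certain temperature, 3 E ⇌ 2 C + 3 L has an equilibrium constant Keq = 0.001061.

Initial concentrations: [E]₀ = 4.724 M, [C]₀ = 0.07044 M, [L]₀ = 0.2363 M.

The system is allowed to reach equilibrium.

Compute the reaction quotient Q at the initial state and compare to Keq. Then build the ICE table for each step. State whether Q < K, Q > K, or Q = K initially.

Q₀ = 6.2101e-07 vs Keq = 0.001061 ⇒ Q<K, forward
Step 1:
                    E           C           L
  init          4.724     0.07044      0.2363
  Δ           -0.5259      0.3506      0.5259
  eq            4.198       0.421      0.7622
  solve Keq expr → x = 0.1753; check Q = 0.001061

Q₀ = 6.2101e-07; Q < K (proceeds forward)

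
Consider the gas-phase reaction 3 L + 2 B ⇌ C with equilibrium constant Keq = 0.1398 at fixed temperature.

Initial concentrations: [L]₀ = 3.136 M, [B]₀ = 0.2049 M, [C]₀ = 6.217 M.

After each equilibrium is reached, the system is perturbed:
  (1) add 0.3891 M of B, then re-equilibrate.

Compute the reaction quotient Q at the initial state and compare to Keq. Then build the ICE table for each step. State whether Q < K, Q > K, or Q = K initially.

Q₀ = 4.801; Q > K (proceeds reverse)

Q₀ = 4.801 vs Keq = 0.1398 ⇒ Q>K, reverse
Step 1:
                   L          B          C
  init         3.136     0.2049      6.217
  Δ           0.8974     0.5983    -0.2991
  eq           4.033     0.8032      5.918
  solve Keq expr → x = -0.2991; check Q = 0.1398
Then add 0.3891 M of B.
Step 2:
                   L          B          C
  init         4.033      1.192      5.918
  Δ          -0.3775    -0.2517     0.1258
  eq           3.656     0.9406      6.044
  solve Keq expr → x = 0.1258; check Q = 0.1398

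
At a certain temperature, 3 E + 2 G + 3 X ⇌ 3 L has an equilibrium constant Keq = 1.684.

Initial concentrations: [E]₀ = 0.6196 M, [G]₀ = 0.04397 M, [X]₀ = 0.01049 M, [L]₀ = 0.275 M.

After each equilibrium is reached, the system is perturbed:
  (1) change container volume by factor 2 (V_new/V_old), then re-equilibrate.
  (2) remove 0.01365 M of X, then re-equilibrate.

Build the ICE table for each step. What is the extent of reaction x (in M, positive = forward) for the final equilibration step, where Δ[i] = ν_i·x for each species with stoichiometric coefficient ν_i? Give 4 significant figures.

Q₀ = 3.9176e+07 vs Keq = 1.684 ⇒ Q>K, reverse
Step 1:
                  E         G         X         L
  Initial    0.6196   0.04397   0.01049     0.275
  Change     0.2066    0.1377    0.2066   -0.2066
  Equil      0.8262    0.1817    0.2171   0.06844
  solve Keq expr → x = -0.06885; check Q = 1.684
Then change container volume by factor 2 (V_new/V_old).
Step 2:
                  E         G         X         L
  Initial    0.4131   0.09084    0.1085   0.03422
  Change    0.01963   0.01309   0.01963  -0.01963
  Equil      0.4327    0.1039    0.1282   0.01458
  solve Keq expr → x = -0.006544; check Q = 1.684
Then remove 0.01365 M of X.
Step 3:
                  E         G         X         L
  Initial    0.4327    0.1039    0.1145   0.01458
  Change   0.001294 8.6247e-04  0.001294 -0.001294
  Equil       0.434    0.1048    0.1158   0.01329
  solve Keq expr → x = -4.3124e-04; check Q = 1.684

x = -4.3124e-04 M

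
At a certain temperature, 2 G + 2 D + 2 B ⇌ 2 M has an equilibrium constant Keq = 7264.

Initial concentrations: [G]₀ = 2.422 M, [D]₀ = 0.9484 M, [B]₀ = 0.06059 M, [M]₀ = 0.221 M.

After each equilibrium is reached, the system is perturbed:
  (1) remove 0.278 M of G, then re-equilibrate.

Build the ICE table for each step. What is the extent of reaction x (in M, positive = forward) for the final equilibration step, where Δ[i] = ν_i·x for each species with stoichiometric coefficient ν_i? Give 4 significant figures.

x = -1.0328e-04 M

Q₀ = 2.521 vs Keq = 7264 ⇒ Q<K, forward
Step 1:
                  G         D         B         M
  init        2.422    0.9484   0.06059     0.221
  Δ        -0.05903  -0.05903  -0.05903   0.05903
  eq          2.363    0.8894  0.001563      0.28
  solve Keq expr → x = 0.02951; check Q = 7264
Then remove 0.278 M of G.
Step 2:
                  G         D         B         M
  init        2.085    0.8894  0.001563      0.28
  Δ       2.0656e-04 2.0656e-04 2.0656e-04 -2.0656e-04
  eq          2.085    0.8896   0.00177    0.2798
  solve Keq expr → x = -1.0328e-04; check Q = 7264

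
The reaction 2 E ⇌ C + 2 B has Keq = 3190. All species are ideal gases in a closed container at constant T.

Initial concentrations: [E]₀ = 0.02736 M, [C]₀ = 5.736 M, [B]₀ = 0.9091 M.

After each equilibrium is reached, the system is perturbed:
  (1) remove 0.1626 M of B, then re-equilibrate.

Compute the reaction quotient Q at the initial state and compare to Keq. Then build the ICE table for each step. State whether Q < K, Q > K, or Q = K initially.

Q₀ = 6333; Q > K (proceeds reverse)

Q₀ = 6333 vs Keq = 3190 ⇒ Q>K, reverse
Step 1:
                  E         C         B
  I         0.02736     5.736    0.9091
  C         0.01072 -0.005359  -0.01072
  E         0.03808     5.731    0.8984
  solve Keq expr → x = -0.005359; check Q = 3190
Then remove 0.1626 M of B.
Step 2:
                  E         C         B
  I         0.03808     5.731    0.7358
  C       -0.006603  0.003301  0.006603
  E         0.03147     5.734    0.7424
  solve Keq expr → x = 0.003301; check Q = 3190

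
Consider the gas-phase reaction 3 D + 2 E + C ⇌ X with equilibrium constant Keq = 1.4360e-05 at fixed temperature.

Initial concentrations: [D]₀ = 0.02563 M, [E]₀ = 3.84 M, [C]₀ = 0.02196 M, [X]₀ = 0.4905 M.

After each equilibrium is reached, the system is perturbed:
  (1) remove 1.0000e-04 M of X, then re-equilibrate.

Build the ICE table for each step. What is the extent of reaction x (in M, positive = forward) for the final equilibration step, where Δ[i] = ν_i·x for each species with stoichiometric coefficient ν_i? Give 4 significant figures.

Q₀ = 8.9970e+04 vs Keq = 1.4360e-05 ⇒ Q>K, reverse
Step 1:
                    D           E           C           X
  init        0.02563        3.84     0.02196      0.4905
  Δ              1.47      0.9799      0.4899     -0.4899
  eq            1.495        4.82      0.5119  5.7106e-04
  solve Keq expr → x = -0.4899; check Q = 1.4360e-05
Then remove 1.0000e-04 M of X.
Step 2:
                    D           E           C           X
  init          1.495        4.82      0.5119  4.7106e-04
  Δ       -2.9850e-04 -1.9900e-04 -9.9500e-05  9.9500e-05
  eq            1.495        4.82      0.5118  5.7056e-04
  solve Keq expr → x = 9.9500e-05; check Q = 1.4360e-05

x = 9.9500e-05 M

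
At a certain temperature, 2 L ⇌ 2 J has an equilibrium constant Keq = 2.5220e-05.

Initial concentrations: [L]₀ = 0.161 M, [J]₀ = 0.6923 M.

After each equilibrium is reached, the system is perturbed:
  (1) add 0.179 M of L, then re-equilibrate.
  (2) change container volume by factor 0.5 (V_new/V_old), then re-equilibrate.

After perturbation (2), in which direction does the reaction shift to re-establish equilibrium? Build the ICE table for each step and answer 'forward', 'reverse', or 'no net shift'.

Direction: no net shift

Q₀ = 18.49 vs Keq = 2.5220e-05 ⇒ Q>K, reverse
Step 1:
                    L           J
  init          0.161      0.6923
  Δ             0.688      -0.688
  eq            0.849    0.004264
  solve Keq expr → x = -0.344; check Q = 2.5220e-05
Then add 0.179 M of L.
Step 2:
                    L           J
  init          1.028    0.004264
  Δ       -8.9444e-04  8.9444e-04
  eq            1.027    0.005158
  solve Keq expr → x = 4.4722e-04; check Q = 2.5220e-05
Then change container volume by factor 0.5 (V_new/V_old).
Step 3:
                    L           J
  init          2.054     0.01032
  Δ                 0           0
  eq            2.054     0.01032
  solve Keq expr → x = 0; check Q = 2.5220e-05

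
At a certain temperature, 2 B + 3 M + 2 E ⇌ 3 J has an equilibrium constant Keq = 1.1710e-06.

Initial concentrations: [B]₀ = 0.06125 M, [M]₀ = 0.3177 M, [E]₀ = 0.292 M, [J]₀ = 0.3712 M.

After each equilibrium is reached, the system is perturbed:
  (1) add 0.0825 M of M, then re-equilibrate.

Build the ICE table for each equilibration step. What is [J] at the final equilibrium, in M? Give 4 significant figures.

[J]_eq = 0.00244 M

Q₀ = 4986 vs Keq = 1.1710e-06 ⇒ Q>K, reverse
Step 1:
                   B          M          E          J
  I          0.06125     0.3177      0.292     0.3712
  C            0.246      0.369      0.246     -0.369
  E           0.3073     0.6867      0.538    0.00218
  solve Keq expr → x = -0.123; check Q = 1.1710e-06
Then add 0.0825 M of M.
Step 2:
                   B          M          E          J
  I           0.3073     0.7692      0.538    0.00218
  C       -1.7311e-04 -2.5966e-04 -1.7311e-04 2.5966e-04
  E           0.3071      0.769     0.5378    0.00244
  solve Keq expr → x = 8.6553e-05; check Q = 1.1710e-06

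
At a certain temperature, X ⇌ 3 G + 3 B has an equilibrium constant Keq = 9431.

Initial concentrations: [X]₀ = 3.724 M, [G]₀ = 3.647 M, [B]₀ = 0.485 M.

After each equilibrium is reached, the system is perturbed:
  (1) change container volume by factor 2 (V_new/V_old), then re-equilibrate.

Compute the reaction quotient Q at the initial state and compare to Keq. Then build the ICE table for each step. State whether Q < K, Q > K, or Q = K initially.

Q₀ = 1.486; Q < K (proceeds forward)

Q₀ = 1.486 vs Keq = 9431 ⇒ Q<K, forward
Step 1:
                   X          G          B
  init         3.724      3.647      0.485
  Δ           -1.178      3.533      3.533
  eq           2.546       7.18      4.018
  solve Keq expr → x = 1.178; check Q = 9431
Then change container volume by factor 2 (V_new/V_old).
Step 2:
                   X          G          B
  init         1.273       3.59      2.009
  Δ          -0.5441      1.632      1.632
  eq          0.7291      5.222      3.641
  solve Keq expr → x = 0.5441; check Q = 9431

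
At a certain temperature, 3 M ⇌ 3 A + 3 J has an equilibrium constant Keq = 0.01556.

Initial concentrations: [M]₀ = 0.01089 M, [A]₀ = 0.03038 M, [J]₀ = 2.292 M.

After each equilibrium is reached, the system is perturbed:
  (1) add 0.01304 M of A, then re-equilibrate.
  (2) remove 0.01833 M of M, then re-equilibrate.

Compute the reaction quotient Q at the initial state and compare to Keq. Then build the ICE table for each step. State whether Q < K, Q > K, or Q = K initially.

Q₀ = 261.4; Q > K (proceeds reverse)

Q₀ = 261.4 vs Keq = 0.01556 ⇒ Q>K, reverse
Step 1:
                  M         A         J
  Initial   0.01089   0.03038     2.292
  Change    0.02628  -0.02628  -0.02628
  Equil     0.03717  0.004096     2.266
  solve Keq expr → x = -0.008761; check Q = 0.01556
Then add 0.01304 M of A.
Step 2:
                  M         A         J
  Initial   0.03717   0.01714     2.266
  Change    0.01172  -0.01172  -0.01172
  Equil     0.04889  0.005416     2.254
  solve Keq expr → x = -0.003907; check Q = 0.01556
Then remove 0.01833 M of M.
Step 3:
                  M         A         J
  Initial   0.03056  0.005416     2.254
  Change   0.001825 -0.001825 -0.001825
  Equil     0.03239   0.00359     2.252
  solve Keq expr → x = -6.0839e-04; check Q = 0.01556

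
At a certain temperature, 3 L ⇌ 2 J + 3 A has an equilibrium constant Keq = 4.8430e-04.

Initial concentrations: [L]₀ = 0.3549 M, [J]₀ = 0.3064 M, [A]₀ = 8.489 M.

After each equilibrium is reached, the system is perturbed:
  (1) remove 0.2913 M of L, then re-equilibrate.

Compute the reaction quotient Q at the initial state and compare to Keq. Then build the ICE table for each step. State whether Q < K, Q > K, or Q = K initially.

Q₀ = 1285; Q > K (proceeds reverse)

Q₀ = 1285 vs Keq = 4.8430e-04 ⇒ Q>K, reverse
Step 1:
                    L           J           A
  Initial      0.3549      0.3064       8.489
  Change       0.4585     -0.3057     -0.4585
  Equil        0.8134  7.0947e-04        8.03
  solve Keq expr → x = -0.1528; check Q = 4.8430e-04
Then remove 0.2913 M of L.
Step 2:
                    L           J           A
  Initial      0.5221  7.0947e-04        8.03
  Change   5.1605e-04 -3.4403e-04 -5.1605e-04
  Equil        0.5227  3.6543e-04        8.03
  solve Keq expr → x = -1.7202e-04; check Q = 4.8430e-04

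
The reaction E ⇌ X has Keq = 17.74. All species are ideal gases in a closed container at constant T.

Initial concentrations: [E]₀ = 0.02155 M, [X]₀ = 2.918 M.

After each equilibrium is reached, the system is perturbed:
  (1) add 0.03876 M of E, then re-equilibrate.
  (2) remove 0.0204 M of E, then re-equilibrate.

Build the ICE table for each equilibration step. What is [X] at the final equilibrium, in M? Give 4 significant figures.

[X]_eq = 2.8 M

Q₀ = 135.4 vs Keq = 17.74 ⇒ Q>K, reverse
Step 1:
                   E          X
  I          0.02155      2.918
  C           0.1353    -0.1353
  E           0.1569      2.783
  solve Keq expr → x = -0.1353; check Q = 17.74
Then add 0.03876 M of E.
Step 2:
                   E          X
  I           0.1956      2.783
  C         -0.03669    0.03669
  E           0.1589      2.819
  solve Keq expr → x = 0.03669; check Q = 17.74
Then remove 0.0204 M of E.
Step 3:
                   E          X
  I           0.1385      2.819
  C          0.01931   -0.01931
  E           0.1578        2.8
  solve Keq expr → x = -0.01931; check Q = 17.74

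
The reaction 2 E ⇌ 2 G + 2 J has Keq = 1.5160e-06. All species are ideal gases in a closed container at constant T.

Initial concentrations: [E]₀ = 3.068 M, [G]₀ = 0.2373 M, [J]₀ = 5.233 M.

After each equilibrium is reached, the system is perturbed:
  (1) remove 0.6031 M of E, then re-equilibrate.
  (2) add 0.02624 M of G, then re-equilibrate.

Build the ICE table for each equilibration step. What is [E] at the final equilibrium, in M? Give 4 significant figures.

[E]_eq = 2.728 M

Q₀ = 0.1638 vs Keq = 1.5160e-06 ⇒ Q>K, reverse
Step 1:
                    E           G           J
  init          3.068      0.2373       5.233
  Δ            0.2365     -0.2365     -0.2365
  eq            3.304  8.1430e-04       4.997
  solve Keq expr → x = -0.1182; check Q = 1.5160e-06
Then remove 0.6031 M of E.
Step 2:
                    E           G           J
  init          2.701  8.1430e-04       4.997
  Δ        1.4856e-04 -1.4856e-04 -1.4856e-04
  eq            2.702  6.6574e-04       4.996
  solve Keq expr → x = -7.4281e-05; check Q = 1.5160e-06
Then add 0.02624 M of G.
Step 3:
                    E           G           J
  init          2.702     0.02691       4.996
  Δ           0.02623    -0.02623    -0.02623
  eq            2.728  6.7575e-04        4.97
  solve Keq expr → x = -0.01311; check Q = 1.5160e-06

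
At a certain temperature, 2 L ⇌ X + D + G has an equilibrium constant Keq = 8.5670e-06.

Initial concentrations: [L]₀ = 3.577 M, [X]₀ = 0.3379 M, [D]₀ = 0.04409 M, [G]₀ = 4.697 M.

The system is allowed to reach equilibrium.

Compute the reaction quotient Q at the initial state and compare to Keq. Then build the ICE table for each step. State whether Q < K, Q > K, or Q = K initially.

Q₀ = 0.005469; Q > K (proceeds reverse)

Q₀ = 0.005469 vs Keq = 8.5670e-06 ⇒ Q>K, reverse
Step 1:
                    L           X           D           G
  Initial       3.577      0.3379     0.04409       4.697
  Change      0.08801    -0.04401    -0.04401    -0.04401
  Equil         3.665      0.2939  8.4150e-05       4.653
  solve Keq expr → x = -0.04401; check Q = 8.5670e-06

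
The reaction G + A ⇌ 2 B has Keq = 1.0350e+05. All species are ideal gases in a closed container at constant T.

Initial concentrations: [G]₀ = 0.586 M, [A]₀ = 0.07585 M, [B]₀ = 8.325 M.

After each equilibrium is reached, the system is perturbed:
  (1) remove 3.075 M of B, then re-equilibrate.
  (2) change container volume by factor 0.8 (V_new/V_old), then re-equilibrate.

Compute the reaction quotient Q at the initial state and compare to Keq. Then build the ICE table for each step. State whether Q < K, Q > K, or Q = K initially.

Q₀ = 1559 vs Keq = 1.0350e+05 ⇒ Q<K, forward
Step 1:
                   G          A          B
  I            0.586    0.07585      8.325
  C         -0.07449   -0.07449      0.149
  E           0.5115   0.001356      8.474
  solve Keq expr → x = 0.07449; check Q = 1.0350e+05
Then remove 3.075 M of B.
Step 2:
                   G          A          B
  I           0.5115   0.001356      5.399
  C       -8.0460e-04 -8.0460e-04   0.001609
  E           0.5107 5.5179e-04      5.401
  solve Keq expr → x = 8.0460e-04; check Q = 1.0350e+05
Then change container volume by factor 0.8 (V_new/V_old).
Step 3:
                   G          A          B
  I           0.6384 6.8974e-04      6.751
  C                0          0          0
  E           0.6384 6.8974e-04      6.751
  solve Keq expr → x = 0; check Q = 1.0350e+05

Q₀ = 1559; Q < K (proceeds forward)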